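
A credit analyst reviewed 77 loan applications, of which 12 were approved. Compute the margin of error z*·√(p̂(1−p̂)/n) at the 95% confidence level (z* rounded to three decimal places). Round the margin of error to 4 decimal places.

The sample proportion is 12/77 = 0.15584.
SE(p̂) = √(0.15584·0.84416/77) = 0.041334.
The 95% critical value is z* = 1.960.
Margin of error = z*·SE = 1.960 × 0.041334 = 0.0810.

ME = 0.0810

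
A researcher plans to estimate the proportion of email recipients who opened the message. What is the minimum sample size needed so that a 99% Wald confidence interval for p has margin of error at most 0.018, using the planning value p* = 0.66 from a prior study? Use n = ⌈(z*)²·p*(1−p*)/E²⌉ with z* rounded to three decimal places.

z* = 2.576 at the 99% level.
p*(1−p*) = 0.2244.
Required n before rounding: 6.635776 × 0.2244 / 0.018² = 4595.889.
Rounding up, n = 4596.

n = 4596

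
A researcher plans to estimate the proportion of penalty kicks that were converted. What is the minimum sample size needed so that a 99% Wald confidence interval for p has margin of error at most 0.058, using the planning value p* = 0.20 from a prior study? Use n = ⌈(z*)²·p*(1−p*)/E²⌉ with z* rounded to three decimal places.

n = 316

For 99% confidence, z* = 2.576.
p*(1−p*) = 0.20·0.80 = 0.1600.
(z*)²·p*(1−p*)/E² = 6.635776·0.1600/0.003364 = 315.614.
Rounding up, n = 316.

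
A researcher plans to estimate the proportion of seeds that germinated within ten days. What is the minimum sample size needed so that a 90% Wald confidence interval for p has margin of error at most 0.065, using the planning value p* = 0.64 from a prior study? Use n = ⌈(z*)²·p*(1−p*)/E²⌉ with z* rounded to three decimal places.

The 90% critical value is z* = 1.645.
p*(1−p*) = 0.64·0.36 = 0.2304.
Required n before rounding: 2.706025 × 0.2304 / 0.065² = 147.566.
Rounding up, n = 148.

n = 148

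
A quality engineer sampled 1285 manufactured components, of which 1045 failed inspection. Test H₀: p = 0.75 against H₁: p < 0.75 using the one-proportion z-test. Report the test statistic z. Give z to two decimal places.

p̂ = 1045/1285 = 0.81323.
Null standard error: √(0.75·0.25/1285) = √0.000145914 = 0.012080.
z = (p̂ − p₀)/SE = (0.81323 − 0.75)/0.012080 = 5.23.

z = 5.23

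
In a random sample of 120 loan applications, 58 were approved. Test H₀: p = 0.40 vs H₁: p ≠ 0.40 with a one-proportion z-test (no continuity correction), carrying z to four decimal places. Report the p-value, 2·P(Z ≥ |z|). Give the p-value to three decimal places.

p-value = 0.062

p̂ = 58/120 = 0.48333.
SE₀ = √(0.40·0.60/120) = 0.044721.
z = (p̂ − p₀)/SE = (58/120 − 0.40)/0.044721 ≈ 1.8634.
p-value = 2·P(Z ≥ |z|) with z = 1.8634 → 0.062.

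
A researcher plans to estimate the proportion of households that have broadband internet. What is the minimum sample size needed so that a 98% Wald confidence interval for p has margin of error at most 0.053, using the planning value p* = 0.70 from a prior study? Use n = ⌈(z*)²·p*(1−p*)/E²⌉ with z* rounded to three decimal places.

For 98% confidence, z* = 2.326.
p*(1−p*) = 0.2100.
Required n before rounding: 5.410276 × 0.2100 / 0.053² = 404.471.
Rounding up, n = 405.

n = 405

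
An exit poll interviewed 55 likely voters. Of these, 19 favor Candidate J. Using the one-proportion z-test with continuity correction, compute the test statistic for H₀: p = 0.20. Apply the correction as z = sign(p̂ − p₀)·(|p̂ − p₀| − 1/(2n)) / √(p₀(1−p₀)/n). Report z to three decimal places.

p̂ = 19/55 = 0.34545. p̂ − p₀ = 0.145455.
1/(2n) = 0.009091.
Corrected numerator: |0.145455| − 0.009091 = 0.136364.
Under H₀, SE = √(p₀(1−p₀)/n) = √(0.20·0.80/55) = √0.002909091 = 0.053936.
z = +0.136364/0.053936 = 2.528.

z = 2.528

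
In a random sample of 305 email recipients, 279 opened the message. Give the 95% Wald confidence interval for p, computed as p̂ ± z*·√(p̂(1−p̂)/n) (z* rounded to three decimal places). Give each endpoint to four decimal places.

(0.8834, 0.9461)

Sample proportion p̂ = 279/305 = 0.91475.
SE = √(p̂(1−p̂)/n) = √(0.077979/305) = 0.015990.
z* = 1.960 at the 95% level.
Margin of error: 1.960 × 0.015990 = 0.03134.
Interval: 0.91475 ± 0.03134 → (0.8834, 0.9461).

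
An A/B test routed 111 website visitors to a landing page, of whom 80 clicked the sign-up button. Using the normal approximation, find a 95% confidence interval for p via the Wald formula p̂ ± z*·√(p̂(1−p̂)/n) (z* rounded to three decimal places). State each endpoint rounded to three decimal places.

(0.637, 0.804)

Sample proportion p̂ = 80/111 = 0.72072.
SE(p̂) = √(0.72072·0.27928/111) = 0.042584.
The 95% critical value is z* = 1.960.
Margin of error: 1.960 × 0.042584 = 0.08346.
CI: 0.72072 ± 0.08346 = (0.637, 0.804).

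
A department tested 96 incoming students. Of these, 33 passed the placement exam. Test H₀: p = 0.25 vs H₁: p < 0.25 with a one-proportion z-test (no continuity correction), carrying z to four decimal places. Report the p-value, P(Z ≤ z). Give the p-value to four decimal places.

With x = 33 successes in n = 96, p̂ = 0.34375.
Under H₀, SE = √(p₀(1−p₀)/n) = √(0.25·0.75/96) = √0.001953125 = 0.044194.
z = (p̂ − p₀)/SE = (33/96 − 0.25)/0.044194 ≈ 2.1213.
From the standard normal, P(Z ≤ z) = 0.9831.

p-value = 0.9831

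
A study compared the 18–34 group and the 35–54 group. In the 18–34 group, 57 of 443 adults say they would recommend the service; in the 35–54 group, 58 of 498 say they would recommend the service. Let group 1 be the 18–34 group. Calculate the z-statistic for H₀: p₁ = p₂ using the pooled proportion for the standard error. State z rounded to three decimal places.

Sample proportions: p̂₁ = 57/443 = 0.12867 and p̂₂ = 58/498 = 0.11647.
Pooled p̂ = (57+58)/(443+498) = 115/941 = 0.12221.
SE = √[p̂(1−p̂)(1/n₁+1/n₂)] = √[0.12221·0.87779·(1/443+1/498)] ≈ 0.021391.
z = (p̂₁ − p̂₂)/SE = (0.12867 − 0.11647)/0.021391 = 0.01220/0.021391 = 0.570.

z = 0.570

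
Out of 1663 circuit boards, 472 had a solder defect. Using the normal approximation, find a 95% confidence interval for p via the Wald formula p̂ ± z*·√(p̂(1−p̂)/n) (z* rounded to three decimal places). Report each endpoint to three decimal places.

With x = 472 successes in n = 1663, p̂ = 0.28382.
Standard error of p̂: √(0.203268/1663) = √0.000122230 = 0.011056.
The 95% critical value is z* = 1.960.
Margin = 1.960·0.011056 = 0.02167.
Interval: 0.28382 ± 0.02167 → (0.262, 0.305).

(0.262, 0.305)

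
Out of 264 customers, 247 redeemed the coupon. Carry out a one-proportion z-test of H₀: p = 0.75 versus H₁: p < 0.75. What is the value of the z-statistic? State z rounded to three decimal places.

z = 6.965

p̂ = 247/264 = 0.93561.
Under H₀, SE = √(p₀(1−p₀)/n) = √(0.75·0.25/264) = √0.000710227 = 0.026650.
Test statistic: z = 0.18561/0.026650 = 6.965.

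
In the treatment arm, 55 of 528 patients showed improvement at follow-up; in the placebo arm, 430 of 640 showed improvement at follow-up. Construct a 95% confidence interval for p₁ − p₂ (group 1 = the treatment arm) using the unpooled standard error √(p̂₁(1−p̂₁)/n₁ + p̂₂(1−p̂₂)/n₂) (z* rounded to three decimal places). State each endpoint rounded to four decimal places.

p̂₁ = 0.10417, p̂₂ = 0.67188, so the observed difference is -0.56771.
SE = √(0.000176735 + 0.000344467) = √0.000521202 = 0.022830.
The 95% critical value is z* = 1.960. Margin of error = 0.04475.
CI: -0.56771 ± 0.04475 = (-0.6125, -0.5230).

(-0.6125, -0.5230)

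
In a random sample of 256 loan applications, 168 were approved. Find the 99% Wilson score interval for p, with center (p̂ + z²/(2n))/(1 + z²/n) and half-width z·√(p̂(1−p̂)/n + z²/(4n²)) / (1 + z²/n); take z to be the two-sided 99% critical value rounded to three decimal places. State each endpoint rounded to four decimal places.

Here p̂ = 168/256 = 0.65625 and z = 2.576 (z² = 6.635776).
Denominator 1 + z²/n = 1 + 6.635776/256 = 1.025921.
Center = (0.65625 + 0.012961)/1.025921 = 0.65230.
Radicand: p̂(1−p̂)/n + z²/(4n²) = 0.000881195 + 0.000025313 = 0.000906508.
Half-width = 2.576·√0.000906508/1.025921 = 0.07560.
So the interval runs from 0.5767 to 0.7279.

(0.5767, 0.7279)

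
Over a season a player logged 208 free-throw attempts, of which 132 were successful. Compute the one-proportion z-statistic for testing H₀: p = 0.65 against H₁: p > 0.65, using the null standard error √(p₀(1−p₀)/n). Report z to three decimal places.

Sample proportion p̂ = 132/208 = 0.63462.
SE₀ = √(0.65·0.35/208) = 0.033072.
z = (p̂ − p₀)/SE = (0.63462 − 0.65)/0.033072 = -0.465.

z = -0.465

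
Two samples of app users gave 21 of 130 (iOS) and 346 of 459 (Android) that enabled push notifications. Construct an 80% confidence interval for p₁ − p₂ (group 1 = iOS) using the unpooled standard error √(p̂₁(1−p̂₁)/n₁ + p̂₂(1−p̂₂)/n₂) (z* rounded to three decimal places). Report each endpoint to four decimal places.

p̂₁ = 0.16154, p̂₂ = 0.75381, so the observed difference is -0.59227.
Unpooled SE = √(p̂₁(1−p̂₁)/n₁ + p̂₂(1−p̂₂)/n₂) = √(0.001041875 + 0.000404312) = 0.038029.
z* = 1.282 at the 80% level. Margin = 1.282·0.038029 = 0.04875.
So the interval runs from -0.6410 to -0.5435.

(-0.6410, -0.5435)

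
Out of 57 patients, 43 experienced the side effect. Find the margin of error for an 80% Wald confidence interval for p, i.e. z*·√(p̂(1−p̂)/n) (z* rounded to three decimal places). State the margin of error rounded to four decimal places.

ME = 0.0731

p̂ = 43/57 = 0.75439.
Standard error of p̂: √(0.185288/57) = √0.003250663 = 0.057015.
For 80% confidence, z* = 1.282.
So ME = 0.0731.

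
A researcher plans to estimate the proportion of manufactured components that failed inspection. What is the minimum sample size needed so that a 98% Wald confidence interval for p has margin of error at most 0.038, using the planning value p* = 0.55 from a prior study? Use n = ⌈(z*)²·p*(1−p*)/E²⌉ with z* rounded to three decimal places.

The 98% critical value is z* = 2.326.
p*(1−p*) = 0.2475.
Required n before rounding: 5.410276 × 0.2475 / 0.038² = 927.315.
Rounding up, n = 928.

n = 928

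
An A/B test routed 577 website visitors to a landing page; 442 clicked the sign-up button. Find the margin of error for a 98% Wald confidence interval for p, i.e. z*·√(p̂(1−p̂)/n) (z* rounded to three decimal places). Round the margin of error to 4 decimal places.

ME = 0.0410

With x = 442 successes in n = 577, p̂ = 0.76603.
SE(p̂) = √(0.76603·0.23397/577) = 0.017624.
z* = 2.326 at the 98% level.
ME = 2.326·0.017624 = 0.0410.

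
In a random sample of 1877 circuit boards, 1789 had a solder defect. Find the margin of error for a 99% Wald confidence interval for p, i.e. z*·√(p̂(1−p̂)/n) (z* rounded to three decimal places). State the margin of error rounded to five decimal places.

ME = 0.01257

The sample proportion is 1789/1877 = 0.95312.
SE = √(p̂(1−p̂)/n) = √(0.044685/1877) = 0.004879.
The 99% critical value is z* = 2.576.
Margin of error = z*·SE = 2.576 × 0.004879 = 0.01257.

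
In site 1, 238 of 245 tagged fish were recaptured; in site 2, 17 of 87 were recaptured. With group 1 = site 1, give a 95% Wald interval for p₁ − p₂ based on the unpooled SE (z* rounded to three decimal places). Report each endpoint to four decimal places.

p̂₁ = 238/245 = 0.97143, p̂₂ = 17/87 = 0.19540; p̂₁ − p̂₂ = 0.77603.
SE = √(0.000113286 + 0.001807129) = √0.001920415 = 0.043823.
The 95% critical value is z* = 1.960. Margin = 1.960·0.043823 = 0.08589.
Interval: 0.77603 ± 0.08589 → (0.6901, 0.8619).

(0.6901, 0.8619)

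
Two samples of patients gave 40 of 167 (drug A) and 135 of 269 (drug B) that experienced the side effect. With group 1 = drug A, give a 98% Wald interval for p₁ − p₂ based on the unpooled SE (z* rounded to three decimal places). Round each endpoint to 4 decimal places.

p̂₁ = 0.23952, p̂₂ = 0.50186, so the observed difference is -0.26234.
Unpooled SE = √(p̂₁(1−p̂₁)/n₁ + p̂₂(1−p̂₂)/n₂) = √(0.001090723 + 0.000929355) = 0.044945.
For 98% confidence, z* = 2.326. Margin = 2.326·0.044945 = 0.10454.
So the interval runs from -0.3669 to -0.1578.

(-0.3669, -0.1578)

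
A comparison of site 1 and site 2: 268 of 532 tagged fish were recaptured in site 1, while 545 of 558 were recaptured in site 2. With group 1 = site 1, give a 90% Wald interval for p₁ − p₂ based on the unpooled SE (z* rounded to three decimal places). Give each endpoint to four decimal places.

p̂₁ = 0.50376, p̂₂ = 0.97670, so the observed difference is -0.47294.
Unpooled SE = √(p̂₁(1−p̂₁)/n₁ + p̂₂(1−p̂₂)/n₂) = √(0.000469898 + 0.000040779) = 0.022598.
z* = 1.645 at the 90% level. Margin = 1.645·0.022598 = 0.03717.
CI: -0.47294 ± 0.03717 = (-0.5101, -0.4358).

(-0.5101, -0.4358)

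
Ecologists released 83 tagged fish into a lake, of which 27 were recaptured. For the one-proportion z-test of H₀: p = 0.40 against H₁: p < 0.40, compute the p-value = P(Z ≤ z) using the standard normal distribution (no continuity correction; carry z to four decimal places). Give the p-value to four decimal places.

p-value = 0.0824

The sample proportion is 27/83 = 0.32530.
SE₀ = √(0.40·0.60/83) = 0.053773.
z = (p̂ − p₀)/SE = (27/83 − 0.40)/0.053773 ≈ -1.3891.
From the standard normal, P(Z ≤ z) = 0.0824.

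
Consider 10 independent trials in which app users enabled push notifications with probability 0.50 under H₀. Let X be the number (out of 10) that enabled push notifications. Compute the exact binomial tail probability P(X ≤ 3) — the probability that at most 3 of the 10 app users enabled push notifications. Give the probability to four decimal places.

P = 0.1719

X is binomial with n = 10 and p = 0.50.
P(X ≤ 3) = C(10,0)·0.50^0·0.50^10 + C(10,1)·0.50^1·0.50^9 + C(10,2)·0.50^2·0.50^8 + C(10,3)·0.50^3·0.50^7.
= 0.000977 + 0.009766 + 0.043945 + 0.117188 = 0.1719.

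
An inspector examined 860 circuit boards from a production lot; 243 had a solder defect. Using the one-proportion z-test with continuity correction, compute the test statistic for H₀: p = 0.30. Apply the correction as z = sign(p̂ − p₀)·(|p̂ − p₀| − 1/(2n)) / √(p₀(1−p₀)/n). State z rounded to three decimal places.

The sample proportion is 243/860 = 0.28256. p̂ − p₀ = -0.017442.
Continuity correction 1/(2n) = 1/1720 = 0.000581.
Corrected numerator: |-0.017442| − 0.000581 = 0.016861.
Null standard error: √(0.30·0.70/860) = √0.000244186 = 0.015626.
z = −0.016861/0.015626 = -1.079.

z = -1.079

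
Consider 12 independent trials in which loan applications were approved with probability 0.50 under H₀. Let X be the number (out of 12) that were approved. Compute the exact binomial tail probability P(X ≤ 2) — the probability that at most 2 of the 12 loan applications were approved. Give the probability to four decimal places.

P = 0.0193

X ~ Binomial(n=12, p=0.50).
P(X ≤ 2) = C(12,0)·0.50^0·0.50^12 + C(12,1)·0.50^1·0.50^11 + C(12,2)·0.50^2·0.50^10.
= 0.000244 + 0.002930 + 0.016113 = 0.0193.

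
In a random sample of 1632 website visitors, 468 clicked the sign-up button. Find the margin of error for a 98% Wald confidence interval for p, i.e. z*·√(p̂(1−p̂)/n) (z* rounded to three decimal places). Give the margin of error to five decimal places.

Sample proportion p̂ = 468/1632 = 0.28676.
SE(p̂) = √(0.28676·0.71324/1632) = 0.011195.
For 98% confidence, z* = 2.326.
Margin of error = z*·SE = 2.326 × 0.011195 = 0.02604.

ME = 0.02604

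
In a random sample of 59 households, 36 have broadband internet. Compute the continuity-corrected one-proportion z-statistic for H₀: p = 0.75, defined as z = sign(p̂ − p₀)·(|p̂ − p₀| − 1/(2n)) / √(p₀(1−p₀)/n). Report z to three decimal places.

With x = 36 successes in n = 59, p̂ = 0.61017. p̂ − p₀ = -0.139831.
1/(2n) = 0.008475.
Corrected numerator: |-0.139831| − 0.008475 = 0.131356.
Under H₀, SE = √(p₀(1−p₀)/n) = √(0.75·0.25/59) = √0.003177966 = 0.056373.
z = (−)0.131356/0.056373 = -2.330.

z = -2.330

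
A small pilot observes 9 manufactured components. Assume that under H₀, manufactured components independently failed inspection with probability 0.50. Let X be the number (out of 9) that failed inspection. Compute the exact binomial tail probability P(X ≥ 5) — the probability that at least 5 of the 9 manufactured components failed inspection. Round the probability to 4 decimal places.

P = 0.5000

X ~ Binomial(n=9, p=0.50).
P(X ≥ 5) = Σ_{j=5}^{9} C(9,j)·0.50^j·0.50^{9−j}.
= 0.246094 + 0.164062 + 0.070312 + 0.017578 + 0.001953 = 0.5000.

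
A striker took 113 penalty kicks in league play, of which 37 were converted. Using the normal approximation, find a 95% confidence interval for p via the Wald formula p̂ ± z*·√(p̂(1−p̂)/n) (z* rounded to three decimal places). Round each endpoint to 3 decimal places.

(0.241, 0.414)

p̂ = 37/113 = 0.32743.
SE = √(p̂(1−p̂)/n) = √(0.220221/113) = 0.044146.
z* = 1.960 at the 95% level.
Margin of error: 1.960 × 0.044146 = 0.08653.
CI: 0.32743 ± 0.08653 = (0.241, 0.414).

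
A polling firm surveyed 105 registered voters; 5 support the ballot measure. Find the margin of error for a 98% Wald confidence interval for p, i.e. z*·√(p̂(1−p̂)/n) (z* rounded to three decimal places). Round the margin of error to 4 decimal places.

ME = 0.0483

The sample proportion is 5/105 = 0.04762.
SE = √(p̂(1−p̂)/n) = √(0.045351/105) = 0.020783.
z* = 2.326 at the 98% level.
So ME = 0.0483.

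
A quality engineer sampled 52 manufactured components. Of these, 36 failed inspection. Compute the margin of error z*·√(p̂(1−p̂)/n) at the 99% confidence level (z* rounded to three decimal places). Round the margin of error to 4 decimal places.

ME = 0.1649

Sample proportion p̂ = 36/52 = 0.69231.
SE(p̂) = √(0.69231·0.30769/52) = 0.064004.
z* = 2.576 at the 99% level.
Margin of error = z*·SE = 2.576 × 0.064004 = 0.1649.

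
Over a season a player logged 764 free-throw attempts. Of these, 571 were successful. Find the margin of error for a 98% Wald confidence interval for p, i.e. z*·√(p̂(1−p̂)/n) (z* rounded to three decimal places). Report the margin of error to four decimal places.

ME = 0.0366

With x = 571 successes in n = 764, p̂ = 0.74738.
Standard error of p̂: √(0.188802/764) = √0.000247123 = 0.015720.
For 98% confidence, z* = 2.326.
Margin of error = z*·SE = 2.326 × 0.015720 = 0.0366.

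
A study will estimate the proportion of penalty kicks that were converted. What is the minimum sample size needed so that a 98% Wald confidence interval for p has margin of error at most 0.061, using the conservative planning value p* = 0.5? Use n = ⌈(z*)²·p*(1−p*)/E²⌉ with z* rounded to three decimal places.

n = 364

For 98% confidence, z* = 2.326.
p*(1−p*) = 0.50·0.50 = 0.2500.
Required n before rounding: 5.410276 × 0.2500 / 0.061² = 363.496.
⌈363.496⌉ = 364.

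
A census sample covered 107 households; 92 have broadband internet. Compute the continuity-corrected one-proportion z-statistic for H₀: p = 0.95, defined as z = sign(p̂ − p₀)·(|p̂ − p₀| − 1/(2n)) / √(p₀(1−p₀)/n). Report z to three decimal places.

Sample proportion p̂ = 92/107 = 0.85981. p̂ − p₀ = -0.090187.
1/(2n) = 0.004673.
Corrected numerator: |-0.090187| − 0.004673 = 0.085514.
SE₀ = √(0.95·0.05/107) = 0.021070.
z = (−)0.085514/0.021070 = -4.059.

z = -4.059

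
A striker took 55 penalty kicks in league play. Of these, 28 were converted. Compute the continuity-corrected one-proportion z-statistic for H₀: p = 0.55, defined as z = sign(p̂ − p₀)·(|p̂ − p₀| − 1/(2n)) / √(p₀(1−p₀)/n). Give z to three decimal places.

z = -0.474

p̂ = 28/55 = 0.50909. p̂ − p₀ = -0.040909.
Continuity correction 1/(2n) = 1/110 = 0.009091.
Corrected numerator: |-0.040909| − 0.009091 = 0.031818.
Null standard error: √(0.55·0.45/55) = √0.004500000 = 0.067082.
z = (−)0.031818/0.067082 = -0.474.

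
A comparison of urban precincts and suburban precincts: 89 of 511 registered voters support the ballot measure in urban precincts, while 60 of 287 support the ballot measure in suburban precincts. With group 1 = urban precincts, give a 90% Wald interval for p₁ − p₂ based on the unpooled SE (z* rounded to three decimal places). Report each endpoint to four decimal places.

(-0.0831, 0.0133)

p̂₁ = 0.17417, p̂₂ = 0.20906, so the observed difference is -0.03489.
SE = √(0.000281475 + 0.000576144) = √0.000857619 = 0.029285.
The 90% critical value is z* = 1.645. Margin = 1.645·0.029285 = 0.04817.
So the interval runs from -0.0831 to 0.0133.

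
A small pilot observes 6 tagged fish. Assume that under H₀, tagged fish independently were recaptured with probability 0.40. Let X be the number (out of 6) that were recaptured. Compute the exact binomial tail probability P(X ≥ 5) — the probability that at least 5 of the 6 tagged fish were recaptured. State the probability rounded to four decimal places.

P = 0.0410

X ~ Binomial(n=6, p=0.40).
P(X ≥ 5) = C(6,5)·0.40^5·0.60^1 + C(6,6)·0.40^6·0.60^0.
= 0.036864 + 0.004096 = 0.0410.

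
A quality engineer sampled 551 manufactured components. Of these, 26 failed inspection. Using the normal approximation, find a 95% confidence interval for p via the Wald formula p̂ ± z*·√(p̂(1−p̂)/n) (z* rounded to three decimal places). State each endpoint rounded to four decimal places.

(0.0295, 0.0649)

The sample proportion is 26/551 = 0.04719.
SE = √(p̂(1−p̂)/n) = √(0.044960/551) = 0.009033.
z* = 1.960 at the 95% level.
Margin = 1.960·0.009033 = 0.01770.
Interval: 0.04719 ± 0.01770 → (0.0295, 0.0649).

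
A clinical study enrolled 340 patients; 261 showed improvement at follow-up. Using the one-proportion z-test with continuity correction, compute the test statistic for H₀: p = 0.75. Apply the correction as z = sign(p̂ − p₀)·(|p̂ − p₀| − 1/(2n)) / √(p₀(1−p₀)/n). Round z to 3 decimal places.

With x = 261 successes in n = 340, p̂ = 0.76765. p̂ − p₀ = 0.017647.
1/(2n) = 0.001471.
Corrected numerator: |0.017647| − 0.001471 = 0.016176.
SE₀ = √(0.75·0.25/340) = 0.023483.
z = (+)0.016176/0.023483 = 0.689.

z = 0.689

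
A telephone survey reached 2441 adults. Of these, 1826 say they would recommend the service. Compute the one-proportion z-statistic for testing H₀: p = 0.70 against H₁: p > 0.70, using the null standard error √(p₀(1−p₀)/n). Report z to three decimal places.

The sample proportion is 1826/2441 = 0.74805.
Null standard error: √(0.70·0.30/2441) = √0.000086030 = 0.009275.
Test statistic: z = 0.04805/0.009275 = 5.181.

z = 5.181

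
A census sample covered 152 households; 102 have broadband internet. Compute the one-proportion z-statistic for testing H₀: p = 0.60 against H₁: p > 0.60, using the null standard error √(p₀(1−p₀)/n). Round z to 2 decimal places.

With x = 102 successes in n = 152, p̂ = 0.67105.
SE₀ = √(0.60·0.40/152) = 0.039736.
z = (0.67105 − 0.60)/0.039736 = 0.07105/0.039736 = 1.79.

z = 1.79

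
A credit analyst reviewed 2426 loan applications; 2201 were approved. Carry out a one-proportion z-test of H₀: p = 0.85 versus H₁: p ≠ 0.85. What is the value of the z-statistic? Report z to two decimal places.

The sample proportion is 2201/2426 = 0.90725.
SE₀ = √(0.85·0.15/2426) = 0.007250.
z = (0.90725 − 0.85)/0.007250 = 0.05725/0.007250 = 7.90.

z = 7.90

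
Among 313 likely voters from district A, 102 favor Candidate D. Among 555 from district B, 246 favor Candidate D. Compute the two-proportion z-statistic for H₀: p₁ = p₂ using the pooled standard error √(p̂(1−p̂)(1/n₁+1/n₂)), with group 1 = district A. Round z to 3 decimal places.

z = -3.388

p̂₁ = 102/313 = 0.32588, p̂₂ = 246/555 = 0.44324.
Pooling: p̂ = 348/868 = 0.40092.
SE = √[p̂(1−p̂)(1/n₁+1/n₂)] = √[0.40092·0.59908·(1/313+1/555)] ≈ 0.034643.
z = (p̂₁ − p̂₂)/SE = (0.32588 − 0.44324)/0.034643 = -0.11736/0.034643 = -3.388.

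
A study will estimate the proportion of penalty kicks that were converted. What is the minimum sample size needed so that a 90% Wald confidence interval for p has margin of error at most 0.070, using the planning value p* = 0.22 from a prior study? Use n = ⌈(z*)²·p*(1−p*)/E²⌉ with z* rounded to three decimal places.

For 90% confidence, z* = 1.645.
p*(1−p*) = 0.22·0.78 = 0.1716.
Required n before rounding: 2.706025 × 0.1716 / 0.070² = 94.766.
⌈94.766⌉ = 95.

n = 95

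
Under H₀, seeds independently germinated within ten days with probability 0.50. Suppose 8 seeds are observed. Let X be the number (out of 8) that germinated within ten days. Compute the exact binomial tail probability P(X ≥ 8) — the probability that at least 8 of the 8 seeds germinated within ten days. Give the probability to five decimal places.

P = 0.00391

X ~ Binomial(n=8, p=0.50).
P(X ≥ 8) = C(8,8)·0.50^8·0.50^0.
= 0.003906 = 0.00391.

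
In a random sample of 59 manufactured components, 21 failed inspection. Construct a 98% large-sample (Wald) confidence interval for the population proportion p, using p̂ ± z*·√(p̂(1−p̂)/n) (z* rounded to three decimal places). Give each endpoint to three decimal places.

p̂ = 21/59 = 0.35593.
SE(p̂) = √(0.35593·0.64407/59) = 0.062334.
For 98% confidence, z* = 2.326.
Margin = 2.326·0.062334 = 0.14499.
Interval: 0.35593 ± 0.14499 → (0.211, 0.501).

(0.211, 0.501)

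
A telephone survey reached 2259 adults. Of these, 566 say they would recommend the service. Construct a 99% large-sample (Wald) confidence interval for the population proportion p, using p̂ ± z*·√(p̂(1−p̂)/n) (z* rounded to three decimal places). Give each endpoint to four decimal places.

(0.2271, 0.2740)

With x = 566 successes in n = 2259, p̂ = 0.25055.
Standard error of p̂: √(0.187776/2259) = √0.000083124 = 0.009117.
The 99% critical value is z* = 2.576.
Margin of error: 2.576 × 0.009117 = 0.02349.
Interval: 0.25055 ± 0.02349 → (0.2271, 0.2740).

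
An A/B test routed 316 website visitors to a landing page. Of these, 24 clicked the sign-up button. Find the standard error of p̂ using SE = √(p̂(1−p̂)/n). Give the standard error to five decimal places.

p̂ = 24/316 = 0.07595.
p̂(1−p̂) = 0.070182.
SE = √(0.070182/316) = 0.01490.

SE = 0.01490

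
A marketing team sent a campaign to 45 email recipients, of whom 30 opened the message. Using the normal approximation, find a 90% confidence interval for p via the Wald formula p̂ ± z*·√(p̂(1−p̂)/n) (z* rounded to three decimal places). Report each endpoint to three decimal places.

Sample proportion p̂ = 30/45 = 0.66667.
Standard error of p̂: √(0.222222/45) = √0.004938272 = 0.070273.
z* = 1.645 at the 90% level.
Margin of error: 1.645 × 0.070273 = 0.11560.
So the interval runs from 0.551 to 0.782.

(0.551, 0.782)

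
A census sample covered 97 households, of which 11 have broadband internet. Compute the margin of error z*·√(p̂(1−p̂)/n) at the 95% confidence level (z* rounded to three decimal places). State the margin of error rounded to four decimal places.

p̂ = 11/97 = 0.11340.
SE = √(p̂(1−p̂)/n) = √(0.100542/97) = 0.032195.
For 95% confidence, z* = 1.960.
So ME = 0.0631.

ME = 0.0631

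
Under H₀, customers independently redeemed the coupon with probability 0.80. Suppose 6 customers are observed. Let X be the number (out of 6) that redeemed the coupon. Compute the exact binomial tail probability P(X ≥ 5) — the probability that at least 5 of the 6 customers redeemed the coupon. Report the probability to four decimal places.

P = 0.6554

X ~ Binomial(n=6, p=0.80).
P(X ≥ 5) = C(6,5)·0.80^5·0.20^1 + C(6,6)·0.80^6·0.20^0.
= 0.393216 + 0.262144 = 0.6554.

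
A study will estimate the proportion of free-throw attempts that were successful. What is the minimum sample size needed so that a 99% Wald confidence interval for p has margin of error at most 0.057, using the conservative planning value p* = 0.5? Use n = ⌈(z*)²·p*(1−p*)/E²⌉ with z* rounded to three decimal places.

n = 511

The 99% critical value is z* = 2.576.
p*(1−p*) = 0.2500.
Required n before rounding: 6.635776 × 0.2500 / 0.057² = 510.601.
Rounding up, n = 511.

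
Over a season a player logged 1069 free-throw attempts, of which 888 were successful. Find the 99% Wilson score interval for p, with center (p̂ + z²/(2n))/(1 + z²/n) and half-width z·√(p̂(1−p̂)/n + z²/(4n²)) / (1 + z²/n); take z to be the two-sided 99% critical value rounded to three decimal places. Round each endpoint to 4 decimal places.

p̂ = 888/1069 = 0.83068; z = 2.576, so z² = 6.635776.
Denominator 1 + z²/n = 1 + 6.635776/1069 = 1.006207.
Center = (0.83068 + 0.003104)/1.006207 = 0.82864.
Radicand: p̂(1−p̂)/n + z²/(4n²) = 0.000131570 + 0.000001452 = 0.000133022.
Half-width = z·√(radicand)/denom = 2.576·0.011534/1.006207 = 0.02953.
So the interval runs from 0.7991 to 0.8582.

(0.7991, 0.8582)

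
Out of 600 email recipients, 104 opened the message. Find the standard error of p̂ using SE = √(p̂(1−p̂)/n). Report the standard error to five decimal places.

Sample proportion p̂ = 104/600 = 0.17333.
p̂(1−p̂) = 0.143287.
SE = √(0.143287/600) = √0.000238812 = 0.01545.

SE = 0.01545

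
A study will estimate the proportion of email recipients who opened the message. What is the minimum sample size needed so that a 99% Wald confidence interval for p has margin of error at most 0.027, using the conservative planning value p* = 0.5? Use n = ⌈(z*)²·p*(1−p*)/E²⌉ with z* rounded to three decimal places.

n = 2276

The 99% critical value is z* = 2.576.
p*(1−p*) = 0.50·0.50 = 0.2500.
(z*)²·p*(1−p*)/E² = 6.635776·0.2500/0.000729 = 2275.643.
⌈2275.643⌉ = 2276.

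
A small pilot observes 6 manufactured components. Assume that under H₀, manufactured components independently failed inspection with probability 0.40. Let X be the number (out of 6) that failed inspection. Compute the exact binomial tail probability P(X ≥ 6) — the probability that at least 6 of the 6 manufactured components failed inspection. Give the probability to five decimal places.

P = 0.00410

X ~ Binomial(n=6, p=0.40).
P(X ≥ 6) = C(6,6)·0.40^6·0.60^0.
= 0.004096 = 0.00410.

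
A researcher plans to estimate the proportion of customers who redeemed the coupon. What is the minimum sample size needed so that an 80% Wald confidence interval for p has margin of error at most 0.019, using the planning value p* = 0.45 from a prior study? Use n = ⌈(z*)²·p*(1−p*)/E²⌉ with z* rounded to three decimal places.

n = 1127

The 80% critical value is z* = 1.282.
p*(1−p*) = 0.45·0.55 = 0.2475.
(z*)²·p*(1−p*)/E² = 1.643524·0.2475/0.000361 = 1126.793.
Rounding up, n = 1127.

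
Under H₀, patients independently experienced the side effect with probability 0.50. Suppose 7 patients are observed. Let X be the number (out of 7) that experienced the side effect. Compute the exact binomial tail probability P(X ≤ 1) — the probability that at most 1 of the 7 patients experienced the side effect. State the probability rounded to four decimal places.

X is binomial with n = 7 and p = 0.50.
P(X ≤ 1) = C(7,0)·0.50^0·0.50^7 + C(7,1)·0.50^1·0.50^6.
= 0.007812 + 0.054688 = 0.0625.

P = 0.0625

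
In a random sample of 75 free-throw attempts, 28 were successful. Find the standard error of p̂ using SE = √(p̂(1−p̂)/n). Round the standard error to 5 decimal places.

SE = 0.05585

With x = 28 successes in n = 75, p̂ = 0.37333.
p̂(1−p̂) = 0.37333·0.62667 = 0.233955.
SE = √(0.233955/75) = 0.05585.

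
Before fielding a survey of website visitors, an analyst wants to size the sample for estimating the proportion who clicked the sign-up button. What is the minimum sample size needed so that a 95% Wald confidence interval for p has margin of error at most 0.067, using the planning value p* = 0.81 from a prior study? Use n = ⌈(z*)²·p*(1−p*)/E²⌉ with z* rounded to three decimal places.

z* = 1.960 at the 95% level.
p*(1−p*) = 0.1539.
Required n before rounding: 3.841600 × 0.1539 / 0.067² = 131.705.
Rounding up, n = 132.

n = 132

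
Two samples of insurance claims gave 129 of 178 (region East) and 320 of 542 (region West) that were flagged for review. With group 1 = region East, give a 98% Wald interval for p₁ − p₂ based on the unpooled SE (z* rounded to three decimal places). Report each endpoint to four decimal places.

p̂₁ = 129/178 = 0.72472, p̂₂ = 320/542 = 0.59041; p̂₁ − p̂₂ = 0.13431.
SE = √(0.001120794 + 0.000446175) = √0.001566969 = 0.039585.
z* = 2.326 at the 98% level. Margin of error = 0.09207.
So the interval runs from 0.0422 to 0.2264.

(0.0422, 0.2264)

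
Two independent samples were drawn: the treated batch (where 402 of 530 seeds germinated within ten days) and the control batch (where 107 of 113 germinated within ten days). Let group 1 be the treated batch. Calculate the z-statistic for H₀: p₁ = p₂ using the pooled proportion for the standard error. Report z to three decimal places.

Sample proportions: p̂₁ = 402/530 = 0.75849 and p̂₂ = 107/113 = 0.94690.
Pooling: p̂ = 509/643 = 0.79160.
SE = √[p̂(1−p̂)(1/n₁+1/n₂)] = √[0.79160·0.20840·(1/530+1/113)] ≈ 0.042085.
z = (p̂₁ − p̂₂)/SE = (0.75849 − 0.94690)/0.042085 = -0.18841/0.042085 = -4.477.

z = -4.477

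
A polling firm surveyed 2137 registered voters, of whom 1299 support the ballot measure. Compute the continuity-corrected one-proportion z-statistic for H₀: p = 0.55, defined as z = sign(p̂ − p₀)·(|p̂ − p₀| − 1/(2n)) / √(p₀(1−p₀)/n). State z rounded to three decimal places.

z = 5.355

With x = 1299 successes in n = 2137, p̂ = 0.60786. p̂ − p₀ = 0.057861.
1/(2n) = 0.000234.
Corrected numerator: |0.057861| − 0.000234 = 0.057627.
Null standard error: √(0.55·0.45/2137) = √0.000115817 = 0.010762.
z = (+)0.057627/0.010762 = 5.355.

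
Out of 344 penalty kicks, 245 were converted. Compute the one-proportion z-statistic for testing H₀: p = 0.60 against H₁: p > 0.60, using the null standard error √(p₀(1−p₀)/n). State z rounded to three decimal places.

z = 4.248

The sample proportion is 245/344 = 0.71221.
Under H₀, SE = √(p₀(1−p₀)/n) = √(0.60·0.40/344) = √0.000697674 = 0.026414.
Test statistic: z = 0.11221/0.026414 = 4.248.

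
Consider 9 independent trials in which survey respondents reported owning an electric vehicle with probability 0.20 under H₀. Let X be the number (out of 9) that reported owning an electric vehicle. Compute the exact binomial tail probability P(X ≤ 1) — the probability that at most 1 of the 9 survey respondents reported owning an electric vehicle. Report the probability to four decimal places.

P = 0.4362

X ~ Binomial(n=9, p=0.20).
P(X ≤ 1) = C(9,0)·0.20^0·0.80^9 + C(9,1)·0.20^1·0.80^8.
= 0.134218 + 0.301990 = 0.4362.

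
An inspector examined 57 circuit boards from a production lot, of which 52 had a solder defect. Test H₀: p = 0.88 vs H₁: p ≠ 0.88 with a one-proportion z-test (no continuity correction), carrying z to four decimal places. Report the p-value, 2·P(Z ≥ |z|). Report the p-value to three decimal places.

p-value = 0.453

p̂ = 52/57 = 0.91228.
Under H₀, SE = √(p₀(1−p₀)/n) = √(0.88·0.12/57) = √0.001852632 = 0.043042.
z = (p̂ − p₀)/SE = (52/57 − 0.88)/0.043042 ≈ 0.7500.
p-value = 2·P(Z ≥ |z|) with z = 0.7500 → 0.453.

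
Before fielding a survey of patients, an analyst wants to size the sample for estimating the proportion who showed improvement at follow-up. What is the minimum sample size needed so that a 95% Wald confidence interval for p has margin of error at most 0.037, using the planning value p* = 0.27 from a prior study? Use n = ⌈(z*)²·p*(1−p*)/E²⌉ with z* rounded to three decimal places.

z* = 1.960 at the 95% level.
p*(1−p*) = 0.27·0.73 = 0.1971.
(z*)²·p*(1−p*)/E² = 3.841600·0.1971/0.001369 = 553.089.
⌈553.089⌉ = 554.

n = 554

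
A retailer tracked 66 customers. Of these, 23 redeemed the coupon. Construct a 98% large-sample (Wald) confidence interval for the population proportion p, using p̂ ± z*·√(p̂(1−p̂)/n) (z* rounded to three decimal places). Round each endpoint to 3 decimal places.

(0.212, 0.485)

The sample proportion is 23/66 = 0.34848.
SE(p̂) = √(0.34848·0.65152/66) = 0.058652.
The 98% critical value is z* = 2.326.
Margin = 2.326·0.058652 = 0.13642.
Interval: 0.34848 ± 0.13642 → (0.212, 0.485).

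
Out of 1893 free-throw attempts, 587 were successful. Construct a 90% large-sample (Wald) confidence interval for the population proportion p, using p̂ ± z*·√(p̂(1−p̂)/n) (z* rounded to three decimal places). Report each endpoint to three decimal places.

Sample proportion p̂ = 587/1893 = 0.31009.
SE(p̂) = √(0.31009·0.68991/1893) = 0.010631.
For 90% confidence, z* = 1.645.
Margin of error: 1.645 × 0.010631 = 0.01749.
CI: 0.31009 ± 0.01749 = (0.293, 0.328).

(0.293, 0.328)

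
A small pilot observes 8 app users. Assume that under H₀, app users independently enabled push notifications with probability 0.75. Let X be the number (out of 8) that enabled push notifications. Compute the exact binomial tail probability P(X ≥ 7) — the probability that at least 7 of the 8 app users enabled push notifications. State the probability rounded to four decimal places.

P = 0.3671

X ~ Binomial(n=8, p=0.75).
P(X ≥ 7) = C(8,7)·0.75^7·0.25^1 + C(8,8)·0.75^8·0.25^0.
= 0.266968 + 0.100113 = 0.3671.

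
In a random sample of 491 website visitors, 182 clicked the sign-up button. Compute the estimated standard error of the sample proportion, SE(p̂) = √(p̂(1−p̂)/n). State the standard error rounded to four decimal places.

SE = 0.0218

p̂ = 182/491 = 0.37067.
p̂(1−p̂) = 0.37067·0.62933 = 0.233274.
SE = √(0.233274/491) = √0.000475100 = 0.0218.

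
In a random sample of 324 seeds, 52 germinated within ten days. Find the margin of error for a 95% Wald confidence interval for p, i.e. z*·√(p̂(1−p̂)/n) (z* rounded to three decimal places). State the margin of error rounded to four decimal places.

Sample proportion p̂ = 52/324 = 0.16049.
Standard error of p̂: √(0.134736/324) = √0.000415850 = 0.020392.
The 95% critical value is z* = 1.960.
Margin of error = z*·SE = 1.960 × 0.020392 = 0.0400.

ME = 0.0400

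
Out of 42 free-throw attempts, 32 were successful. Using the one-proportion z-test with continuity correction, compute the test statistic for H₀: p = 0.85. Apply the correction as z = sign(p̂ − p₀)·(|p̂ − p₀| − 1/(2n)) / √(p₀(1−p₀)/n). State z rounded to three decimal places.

z = -1.383

p̂ = 32/42 = 0.76190. p̂ − p₀ = -0.088095.
1/(2n) = 0.011905.
Corrected numerator: |-0.088095| − 0.011905 = 0.076190.
SE₀ = √(0.85·0.15/42) = 0.055097.
z = −0.076190/0.055097 = -1.383.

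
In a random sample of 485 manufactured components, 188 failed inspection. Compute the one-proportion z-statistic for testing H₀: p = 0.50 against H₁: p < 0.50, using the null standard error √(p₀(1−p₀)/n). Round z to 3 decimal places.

z = -4.949

Sample proportion p̂ = 188/485 = 0.38763.
SE₀ = √(0.50·0.50/485) = 0.022704.
z = (0.38763 − 0.50)/0.022704 = -0.11237/0.022704 = -4.949.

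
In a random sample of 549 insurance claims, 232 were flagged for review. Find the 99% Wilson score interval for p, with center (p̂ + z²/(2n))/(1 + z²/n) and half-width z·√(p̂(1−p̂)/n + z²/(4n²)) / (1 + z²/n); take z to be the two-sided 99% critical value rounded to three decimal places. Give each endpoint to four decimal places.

(0.3695, 0.4775)

Here p̂ = 232/549 = 0.42259 and z = 2.576 (z² = 6.635776).
1 + z²/n = 1.012087.
Adjusted center: (0.42259 + z²/(2n))/1.012087 = 0.42351.
Radicand: p̂(1−p̂)/n + z²/(4n²) = 0.000444457 + 0.000005504 = 0.000449961.
Half-width = z·√(radicand)/denom = 2.576·0.021212/1.012087 = 0.05399.
CI: 0.42351 ± 0.05399 = (0.3695, 0.4775).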